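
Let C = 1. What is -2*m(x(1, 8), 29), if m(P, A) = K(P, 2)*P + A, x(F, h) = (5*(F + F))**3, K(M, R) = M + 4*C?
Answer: -2008058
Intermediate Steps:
K(M, R) = 4 + M (K(M, R) = M + 4*1 = M + 4 = 4 + M)
x(F, h) = 1000*F**3 (x(F, h) = (5*(2*F))**3 = (10*F)**3 = 1000*F**3)
m(P, A) = A + P*(4 + P) (m(P, A) = (4 + P)*P + A = P*(4 + P) + A = A + P*(4 + P))
-2*m(x(1, 8), 29) = -2*(29 + (1000*1**3)*(4 + 1000*1**3)) = -2*(29 + (1000*1)*(4 + 1000*1)) = -2*(29 + 1000*(4 + 1000)) = -2*(29 + 1000*1004) = -2*(29 + 1004000) = -2*1004029 = -2008058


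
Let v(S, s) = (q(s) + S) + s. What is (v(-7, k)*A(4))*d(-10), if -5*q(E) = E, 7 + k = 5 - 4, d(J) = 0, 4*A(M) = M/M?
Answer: 0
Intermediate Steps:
A(M) = ¼ (A(M) = (M/M)/4 = (¼)*1 = ¼)
k = -6 (k = -7 + (5 - 4) = -7 + 1 = -6)
q(E) = -E/5
v(S, s) = S + 4*s/5 (v(S, s) = (-s/5 + S) + s = (S - s/5) + s = S + 4*s/5)
(v(-7, k)*A(4))*d(-10) = ((-7 + (⅘)*(-6))*(¼))*0 = ((-7 - 24/5)*(¼))*0 = -59/5*¼*0 = -59/20*0 = 0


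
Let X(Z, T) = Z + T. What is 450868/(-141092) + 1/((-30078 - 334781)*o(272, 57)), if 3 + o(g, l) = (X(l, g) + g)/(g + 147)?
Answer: -26978517828981/8442504508592 ≈ -3.1956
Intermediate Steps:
X(Z, T) = T + Z
o(g, l) = -3 + (l + 2*g)/(147 + g) (o(g, l) = -3 + ((g + l) + g)/(g + 147) = -3 + (l + 2*g)/(147 + g))
450868/(-141092) + 1/((-30078 - 334781)*o(272, 57)) = 450868/(-141092) + 1/((-30078 - 334781)*(((-441 + 57 - 1*272)/(147 + 272)))) = 450868*(-1/141092) + 1/((-364859)*(((-441 + 57 - 272)/419))) = -112717/35273 - 1/(364859*((1/419)*(-656))) = -112717/35273 - 1/(364859*(-656/419)) = -112717/35273 - 1/364859*(-419/656) = -112717/35273 + 419/239347504 = -26978517828981/8442504508592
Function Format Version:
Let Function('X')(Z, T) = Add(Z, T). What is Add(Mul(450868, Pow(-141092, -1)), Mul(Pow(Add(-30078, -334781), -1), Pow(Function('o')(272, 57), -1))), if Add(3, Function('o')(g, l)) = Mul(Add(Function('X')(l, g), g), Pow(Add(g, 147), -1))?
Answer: Rational(-26978517828981, 8442504508592) ≈ -3.1956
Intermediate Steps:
Function('X')(Z, T) = Add(T, Z)
Function('o')(g, l) = Add(-3, Mul(Pow(Add(147, g), -1), Add(l, Mul(2, g)))) (Function('o')(g, l) = Add(-3, Mul(Add(Add(g, l), g), Pow(Add(g, 147), -1))) = Add(-3, Mul(Add(l, Mul(2, g)), Pow(Add(147, g), -1))) = Add(-3, Mul(Pow(Add(147, g), -1), Add(l, Mul(2, g)))))
Add(Mul(450868, Pow(-141092, -1)), Mul(Pow(Add(-30078, -334781), -1), Pow(Function('o')(272, 57), -1))) = Add(Mul(450868, Pow(-141092, -1)), Mul(Pow(Add(-30078, -334781), -1), Pow(Mul(Pow(Add(147, 272), -1), Add(-441, 57, Mul(-1, 272))), -1))) = Add(Mul(450868, Rational(-1, 141092)), Mul(Pow(-364859, -1), Pow(Mul(Pow(419, -1), Add(-441, 57, -272)), -1))) = Add(Rational(-112717, 35273), Mul(Rational(-1, 364859), Pow(Mul(Rational(1, 419), -656), -1))) = Add(Rational(-112717, 35273), Mul(Rational(-1, 364859), Pow(Rational(-656, 419), -1))) = Add(Rational(-112717, 35273), Mul(Rational(-1, 364859), Rational(-419, 656))) = Add(Rational(-112717, 35273), Rational(419, 239347504)) = Rational(-26978517828981, 8442504508592)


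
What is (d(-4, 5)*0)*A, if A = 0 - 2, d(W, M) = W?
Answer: 0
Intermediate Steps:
A = -2
(d(-4, 5)*0)*A = -4*0*(-2) = 0*(-2) = 0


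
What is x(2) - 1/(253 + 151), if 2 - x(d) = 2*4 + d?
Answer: -3233/404 ≈ -8.0025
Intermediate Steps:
x(d) = -6 - d (x(d) = 2 - (2*4 + d) = 2 - (8 + d) = 2 + (-8 - d) = -6 - d)
x(2) - 1/(253 + 151) = (-6 - 1*2) - 1/(253 + 151) = (-6 - 2) - 1/404 = -8 - 1*1/404 = -8 - 1/404 = -3233/404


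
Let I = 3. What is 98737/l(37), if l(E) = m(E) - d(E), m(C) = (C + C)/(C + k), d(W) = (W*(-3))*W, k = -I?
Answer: 1678529/69856 ≈ 24.028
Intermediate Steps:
k = -3 (k = -1*3 = -3)
d(W) = -3*W² (d(W) = (-3*W)*W = -3*W²)
m(C) = 2*C/(-3 + C) (m(C) = (C + C)/(C - 3) = (2*C)/(-3 + C) = 2*C/(-3 + C))
l(E) = 3*E² + 2*E/(-3 + E) (l(E) = 2*E/(-3 + E) - (-3)*E² = 2*E/(-3 + E) + 3*E² = 3*E² + 2*E/(-3 + E))
98737/l(37) = 98737/((37*(2 + 3*37*(-3 + 37))/(-3 + 37))) = 98737/((37*(2 + 3*37*34)/34)) = 98737/((37*(1/34)*(2 + 3774))) = 98737/((37*(1/34)*3776)) = 98737/(69856/17) = 98737*(17/69856) = 1678529/69856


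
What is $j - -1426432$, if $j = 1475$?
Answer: $1427907$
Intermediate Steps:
$j - -1426432 = 1475 - -1426432 = 1475 + 1426432 = 1427907$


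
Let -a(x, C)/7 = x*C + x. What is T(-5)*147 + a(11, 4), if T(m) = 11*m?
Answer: -8470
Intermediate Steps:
a(x, C) = -7*x - 7*C*x (a(x, C) = -7*(x*C + x) = -7*(C*x + x) = -7*(x + C*x) = -7*x - 7*C*x)
T(-5)*147 + a(11, 4) = (11*(-5))*147 - 7*11*(1 + 4) = -55*147 - 7*11*5 = -8085 - 385 = -8470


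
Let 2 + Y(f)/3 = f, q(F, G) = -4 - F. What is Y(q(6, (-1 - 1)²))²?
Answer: 1296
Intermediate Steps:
Y(f) = -6 + 3*f
Y(q(6, (-1 - 1)²))² = (-6 + 3*(-4 - 1*6))² = (-6 + 3*(-4 - 6))² = (-6 + 3*(-10))² = (-6 - 30)² = (-36)² = 1296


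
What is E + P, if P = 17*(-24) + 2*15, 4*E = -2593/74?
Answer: -114481/296 ≈ -386.76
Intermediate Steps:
E = -2593/296 (E = (-2593/74)/4 = (-2593*1/74)/4 = (1/4)*(-2593/74) = -2593/296 ≈ -8.7601)
P = -378 (P = -408 + 30 = -378)
E + P = -2593/296 - 378 = -114481/296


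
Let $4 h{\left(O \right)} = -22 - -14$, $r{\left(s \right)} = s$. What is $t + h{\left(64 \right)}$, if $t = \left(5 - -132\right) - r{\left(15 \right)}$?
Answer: $120$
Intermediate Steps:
$h{\left(O \right)} = -2$ ($h{\left(O \right)} = \frac{-22 - -14}{4} = \frac{-22 + 14}{4} = \frac{1}{4} \left(-8\right) = -2$)
$t = 122$ ($t = \left(5 - -132\right) - 15 = \left(5 + 132\right) - 15 = 137 - 15 = 122$)
$t + h{\left(64 \right)} = 122 - 2 = 120$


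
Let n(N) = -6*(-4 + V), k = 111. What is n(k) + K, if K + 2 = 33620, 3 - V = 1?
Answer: 33630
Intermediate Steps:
V = 2 (V = 3 - 1*1 = 3 - 1 = 2)
K = 33618 (K = -2 + 33620 = 33618)
n(N) = 12 (n(N) = -6*(-4 + 2) = -6*(-2) = 12)
n(k) + K = 12 + 33618 = 33630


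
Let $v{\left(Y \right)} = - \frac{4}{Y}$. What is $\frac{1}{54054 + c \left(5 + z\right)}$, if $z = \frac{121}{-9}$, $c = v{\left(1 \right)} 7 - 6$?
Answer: $\frac{9}{489070} \approx 1.8402 \cdot 10^{-5}$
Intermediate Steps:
$c = -34$ ($c = - \frac{4}{1} \cdot 7 - 6 = \left(-4\right) 1 \cdot 7 - 6 = \left(-4\right) 7 - 6 = -28 - 6 = -34$)
$z = - \frac{121}{9}$ ($z = 121 \left(- \frac{1}{9}\right) = - \frac{121}{9} \approx -13.444$)
$\frac{1}{54054 + c \left(5 + z\right)} = \frac{1}{54054 - 34 \left(5 - \frac{121}{9}\right)} = \frac{1}{54054 - - \frac{2584}{9}} = \frac{1}{54054 + \frac{2584}{9}} = \frac{1}{\frac{489070}{9}} = \frac{9}{489070}$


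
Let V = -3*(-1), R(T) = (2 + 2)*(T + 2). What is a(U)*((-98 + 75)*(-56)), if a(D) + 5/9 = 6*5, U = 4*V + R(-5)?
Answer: 341320/9 ≈ 37924.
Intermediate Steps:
R(T) = 8 + 4*T (R(T) = 4*(2 + T) = 8 + 4*T)
V = 3
U = 0 (U = 4*3 + (8 + 4*(-5)) = 12 + (8 - 20) = 12 - 12 = 0)
a(D) = 265/9 (a(D) = -5/9 + 6*5 = -5/9 + 30 = 265/9)
a(U)*((-98 + 75)*(-56)) = 265*((-98 + 75)*(-56))/9 = 265*(-23*(-56))/9 = (265/9)*1288 = 341320/9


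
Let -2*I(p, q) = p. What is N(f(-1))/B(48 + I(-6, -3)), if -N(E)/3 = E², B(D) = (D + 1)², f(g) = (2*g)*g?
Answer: -3/676 ≈ -0.0044379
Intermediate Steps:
I(p, q) = -p/2
f(g) = 2*g²
B(D) = (1 + D)²
N(E) = -3*E²
N(f(-1))/B(48 + I(-6, -3)) = (-3*(2*(-1)²)²)/((1 + (48 - ½*(-6)))²) = (-3*(2*1)²)/((1 + (48 + 3))²) = (-3*2²)/((1 + 51)²) = (-3*4)/(52²) = -12/2704 = -12*1/2704 = -3/676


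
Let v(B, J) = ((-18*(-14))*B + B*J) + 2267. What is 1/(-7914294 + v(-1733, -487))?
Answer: -1/7504772 ≈ -1.3325e-7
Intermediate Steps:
v(B, J) = 2267 + 252*B + B*J (v(B, J) = (252*B + B*J) + 2267 = 2267 + 252*B + B*J)
1/(-7914294 + v(-1733, -487)) = 1/(-7914294 + (2267 + 252*(-1733) - 1733*(-487))) = 1/(-7914294 + (2267 - 436716 + 843971)) = 1/(-7914294 + 409522) = 1/(-7504772) = -1/7504772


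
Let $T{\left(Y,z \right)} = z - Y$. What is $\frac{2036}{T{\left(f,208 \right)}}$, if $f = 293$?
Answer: $- \frac{2036}{85} \approx -23.953$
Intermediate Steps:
$\frac{2036}{T{\left(f,208 \right)}} = \frac{2036}{208 - 293} = \frac{2036}{-85} = 2036 \left(- \frac{1}{85}\right) = - \frac{2036}{85}$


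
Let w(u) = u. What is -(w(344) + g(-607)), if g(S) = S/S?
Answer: -345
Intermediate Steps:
g(S) = 1
-(w(344) + g(-607)) = -(344 + 1) = -1*345 = -345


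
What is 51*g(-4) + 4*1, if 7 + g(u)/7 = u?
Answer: -3923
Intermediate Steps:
g(u) = -49 + 7*u
51*g(-4) + 4*1 = 51*(-49 + 7*(-4)) + 4*1 = 51*(-49 - 28) + 4 = 51*(-77) + 4 = -3927 + 4 = -3923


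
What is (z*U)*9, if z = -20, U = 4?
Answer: -720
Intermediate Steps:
(z*U)*9 = -20*4*9 = -80*9 = -720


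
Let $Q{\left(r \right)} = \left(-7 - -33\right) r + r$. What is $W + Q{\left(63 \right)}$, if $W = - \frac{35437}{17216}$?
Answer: $\frac{29248979}{17216} \approx 1698.9$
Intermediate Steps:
$W = - \frac{35437}{17216}$ ($W = \left(-35437\right) \frac{1}{17216} = - \frac{35437}{17216} \approx -2.0584$)
$Q{\left(r \right)} = 27 r$ ($Q{\left(r \right)} = \left(-7 + 33\right) r + r = 26 r + r = 27 r$)
$W + Q{\left(63 \right)} = - \frac{35437}{17216} + 27 \cdot 63 = - \frac{35437}{17216} + 1701 = \frac{29248979}{17216}$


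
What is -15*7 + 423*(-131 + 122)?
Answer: -3912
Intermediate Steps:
-15*7 + 423*(-131 + 122) = -105 + 423*(-9) = -105 - 3807 = -3912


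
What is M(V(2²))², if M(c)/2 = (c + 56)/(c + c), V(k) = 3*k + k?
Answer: 81/4 ≈ 20.250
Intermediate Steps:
V(k) = 4*k
M(c) = (56 + c)/c (M(c) = 2*((c + 56)/(c + c)) = 2*((56 + c)/((2*c))) = 2*((56 + c)*(1/(2*c))) = 2*((56 + c)/(2*c)) = (56 + c)/c)
M(V(2²))² = ((56 + 4*2²)/((4*2²)))² = ((56 + 4*4)/((4*4)))² = ((56 + 16)/16)² = ((1/16)*72)² = (9/2)² = 81/4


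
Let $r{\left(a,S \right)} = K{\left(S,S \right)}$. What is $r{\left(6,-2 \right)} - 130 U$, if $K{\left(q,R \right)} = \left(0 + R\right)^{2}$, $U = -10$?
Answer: $1304$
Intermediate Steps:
$K{\left(q,R \right)} = R^{2}$
$r{\left(a,S \right)} = S^{2}$
$r{\left(6,-2 \right)} - 130 U = \left(-2\right)^{2} - -1300 = 4 + 1300 = 1304$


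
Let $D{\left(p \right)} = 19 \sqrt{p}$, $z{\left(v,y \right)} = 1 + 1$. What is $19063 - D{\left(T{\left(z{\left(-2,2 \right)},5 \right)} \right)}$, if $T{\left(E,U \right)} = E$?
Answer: $19063 - 19 \sqrt{2} \approx 19036.0$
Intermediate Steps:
$z{\left(v,y \right)} = 2$
$19063 - D{\left(T{\left(z{\left(-2,2 \right)},5 \right)} \right)} = 19063 - 19 \sqrt{2}$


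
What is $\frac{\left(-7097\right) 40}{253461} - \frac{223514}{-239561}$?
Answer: $- \frac{11354494726}{60719370621} \approx -0.187$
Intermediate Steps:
$\frac{\left(-7097\right) 40}{253461} - \frac{223514}{-239561} = \left(-283880\right) \frac{1}{253461} - - \frac{223514}{239561} = - \frac{283880}{253461} + \frac{223514}{239561} = - \frac{11354494726}{60719370621}$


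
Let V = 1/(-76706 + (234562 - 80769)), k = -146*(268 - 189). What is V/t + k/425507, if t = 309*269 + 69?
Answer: -73966013665513/2728720024087710 ≈ -0.027106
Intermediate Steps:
k = -11534 (k = -146*79 = -11534)
t = 83190 (t = 83121 + 69 = 83190)
V = 1/77087 (V = 1/(-76706 + 153793) = 1/77087 ≈ 1.2972e-5)
V/t + k/425507 = (1/77087)/83190 - 11534/425507 = (1/77087)*(1/83190) - 11534*1/425507 = 1/6412867530 - 11534/425507 = -73966013665513/2728720024087710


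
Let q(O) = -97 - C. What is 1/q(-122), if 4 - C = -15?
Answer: -1/116 ≈ -0.0086207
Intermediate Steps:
C = 19 (C = 4 - 1*(-15) = 4 + 15 = 19)
q(O) = -116 (q(O) = -97 - 1*19 = -97 - 19 = -116)
1/q(-122) = 1/(-116) = -1/116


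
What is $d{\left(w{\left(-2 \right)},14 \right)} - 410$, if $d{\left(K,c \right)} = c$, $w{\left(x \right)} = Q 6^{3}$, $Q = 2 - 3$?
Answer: $-396$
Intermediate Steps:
$Q = -1$ ($Q = 2 - 3 = -1$)
$w{\left(x \right)} = -216$ ($w{\left(x \right)} = - 6^{3} = \left(-1\right) 216 = -216$)
$d{\left(w{\left(-2 \right)},14 \right)} - 410 = 14 - 410 = -396$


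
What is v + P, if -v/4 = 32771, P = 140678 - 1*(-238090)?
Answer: 247684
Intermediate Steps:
P = 378768 (P = 140678 + 238090 = 378768)
v = -131084 (v = -4*32771 = -131084)
v + P = -131084 + 378768 = 247684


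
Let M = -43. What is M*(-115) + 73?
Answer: 5018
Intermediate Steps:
M*(-115) + 73 = -43*(-115) + 73 = 4945 + 73 = 5018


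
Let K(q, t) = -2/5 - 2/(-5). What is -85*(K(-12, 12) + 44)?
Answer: -3740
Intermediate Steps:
K(q, t) = 0 (K(q, t) = -2*⅕ - 2*(-⅕) = -⅖ + ⅖ = 0)
-85*(K(-12, 12) + 44) = -85*(0 + 44) = -85*44 = -3740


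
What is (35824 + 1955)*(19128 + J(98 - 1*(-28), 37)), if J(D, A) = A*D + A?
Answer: 900160233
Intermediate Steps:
J(D, A) = A + A*D
(35824 + 1955)*(19128 + J(98 - 1*(-28), 37)) = (35824 + 1955)*(19128 + 37*(1 + (98 - 1*(-28)))) = 37779*(19128 + 37*(1 + (98 + 28))) = 37779*(19128 + 37*(1 + 126)) = 37779*(19128 + 37*127) = 37779*(19128 + 4699) = 37779*23827 = 900160233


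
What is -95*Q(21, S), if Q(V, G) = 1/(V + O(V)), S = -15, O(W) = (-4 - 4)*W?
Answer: 95/147 ≈ 0.64626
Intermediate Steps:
O(W) = -8*W
Q(V, G) = -1/(7*V) (Q(V, G) = 1/(V - 8*V) = 1/(-7*V) = -1/(7*V))
-95*Q(21, S) = -(-95)/(7*21) = -95*(-1/147) = 95/147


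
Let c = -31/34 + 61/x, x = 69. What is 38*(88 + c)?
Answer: 3921277/1173 ≈ 3342.9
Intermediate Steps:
c = -65/2346 (c = -31/34 + 61/69 = -65/2346 ≈ -0.027707)
38*(88 + c) = 38*(88 - 65/2346) = 38*(206383/2346) = 3921277/1173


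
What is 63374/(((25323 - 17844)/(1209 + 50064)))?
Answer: 120347226/277 ≈ 4.3447e+5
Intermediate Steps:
63374/(((25323 - 17844)/(1209 + 50064))) = 63374/((7479/51273)) = 63374/((7479*(1/51273))) = 63374/(277/1899) = 63374*(1899/277) = 120347226/277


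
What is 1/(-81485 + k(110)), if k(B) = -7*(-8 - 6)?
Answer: -1/81387 ≈ -1.2287e-5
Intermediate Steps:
k(B) = 98 (k(B) = -7*(-14) = 98)
1/(-81485 + k(110)) = 1/(-81485 + 98) = 1/(-81387) = -1/81387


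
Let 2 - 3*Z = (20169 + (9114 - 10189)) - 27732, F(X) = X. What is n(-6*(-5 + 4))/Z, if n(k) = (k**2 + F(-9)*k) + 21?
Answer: 1/960 ≈ 0.0010417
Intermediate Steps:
n(k) = 21 + k**2 - 9*k (n(k) = (k**2 - 9*k) + 21 = 21 + k**2 - 9*k)
Z = 2880 (Z = 2/3 - ((20169 + (9114 - 10189)) - 27732)/3 = 2/3 - ((20169 - 1075) - 27732)/3 = 2/3 - (19094 - 27732)/3 = 2/3 - 1/3*(-8638) = 2/3 + 8638/3 = 2880)
n(-6*(-5 + 4))/Z = (21 + (-6*(-5 + 4))**2 - (-54)*(-5 + 4))/2880 = (21 + (-6*(-1))**2 - (-54)*(-1))*(1/2880) = (21 + 6**2 - 9*6)*(1/2880) = (21 + 36 - 54)*(1/2880) = 3*(1/2880) = 1/960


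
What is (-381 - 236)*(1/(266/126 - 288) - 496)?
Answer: 787425889/2573 ≈ 3.0603e+5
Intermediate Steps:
(-381 - 236)*(1/(266/126 - 288) - 496) = -617*(1/(266*(1/126) - 288) - 496) = -617*(1/(19/9 - 288) - 496) = -617*(1/(-2573/9) - 496) = -617*(-9/2573 - 496) = -617*(-1276217/2573) = 787425889/2573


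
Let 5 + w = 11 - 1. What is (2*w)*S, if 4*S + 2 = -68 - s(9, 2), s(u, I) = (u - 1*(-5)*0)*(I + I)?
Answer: -265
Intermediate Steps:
s(u, I) = 2*I*u (s(u, I) = (u + 5*0)*(2*I) = (u + 0)*(2*I) = u*(2*I) = 2*I*u)
S = -53/2 (S = -½ + (-68 - 2*2*9)/4 = -½ + (-68 - 1*36)/4 = -½ + (-68 - 36)/4 = -½ + (¼)*(-104) = -½ - 26 = -53/2 ≈ -26.500)
w = 5 (w = -5 + (11 - 1) = -5 + 10 = 5)
(2*w)*S = (2*5)*(-53/2) = 10*(-53/2) = -265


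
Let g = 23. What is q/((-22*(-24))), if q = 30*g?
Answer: 115/88 ≈ 1.3068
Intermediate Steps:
q = 690 (q = 30*23 = 690)
q/((-22*(-24))) = 690/((-22*(-24))) = 690/528 = 690*(1/528) = 115/88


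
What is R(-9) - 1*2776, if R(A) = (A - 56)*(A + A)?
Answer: -1606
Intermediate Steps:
R(A) = 2*A*(-56 + A) (R(A) = (-56 + A)*(2*A) = 2*A*(-56 + A))
R(-9) - 1*2776 = 2*(-9)*(-56 - 9) - 1*2776 = 2*(-9)*(-65) - 2776 = 1170 - 2776 = -1606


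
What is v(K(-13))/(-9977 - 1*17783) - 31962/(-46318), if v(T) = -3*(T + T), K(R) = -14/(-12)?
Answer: 443794673/642893840 ≈ 0.69031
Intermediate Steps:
K(R) = 7/6 (K(R) = -14*(-1/12) = 7/6)
v(T) = -6*T
v(K(-13))/(-9977 - 1*17783) - 31962/(-46318) = (-6*7/6)/(-9977 - 1*17783) - 31962/(-46318) = -7/(-9977 - 17783) - 31962*(-1/46318) = -7/(-27760) + 15981/23159 = -7*(-1/27760) + 15981/23159 = 7/27760 + 15981/23159 = 443794673/642893840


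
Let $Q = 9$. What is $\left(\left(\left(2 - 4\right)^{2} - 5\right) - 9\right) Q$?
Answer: $-90$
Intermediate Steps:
$\left(\left(\left(2 - 4\right)^{2} - 5\right) - 9\right) Q = \left(\left(\left(2 - 4\right)^{2} - 5\right) - 9\right) 9 = \left(\left(\left(-2\right)^{2} - 5\right) - 9\right) 9 = \left(\left(4 - 5\right) - 9\right) 9 = \left(-1 - 9\right) 9 = \left(-10\right) 9 = -90$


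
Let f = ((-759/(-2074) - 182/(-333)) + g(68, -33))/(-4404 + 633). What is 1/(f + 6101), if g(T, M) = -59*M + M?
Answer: 2604410982/15888188882179 ≈ 0.00016392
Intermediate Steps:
g(T, M) = -58*M
f = -1322519003/2604410982 (f = ((-759/(-2074) - 182/(-333)) - 58*(-33))/(-4404 + 633) = ((-759*(-1/2074) - 182*(-1/333)) + 1914)/(-3771) = ((759/2074 + 182/333) + 1914)*(-1/3771) = (630215/690642 + 1914)*(-1/3771) = (1322519003/690642)*(-1/3771) = -1322519003/2604410982 ≈ -0.50780)
1/(f + 6101) = 1/(-1322519003/2604410982 + 6101) = 1/(15888188882179/2604410982) = 2604410982/15888188882179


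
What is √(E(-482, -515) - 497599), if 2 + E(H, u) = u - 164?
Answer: 2*I*√124570 ≈ 705.89*I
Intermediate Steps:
E(H, u) = -166 + u (E(H, u) = -2 + (u - 164) = -2 + (-164 + u) = -166 + u)
√(E(-482, -515) - 497599) = √((-166 - 515) - 497599) = √(-681 - 497599) = √(-498280) = 2*I*√124570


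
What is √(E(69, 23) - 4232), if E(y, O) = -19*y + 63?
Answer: 2*I*√1370 ≈ 74.027*I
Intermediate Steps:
E(y, O) = 63 - 19*y
√(E(69, 23) - 4232) = √((63 - 19*69) - 4232) = √((63 - 1311) - 4232) = √(-1248 - 4232) = √(-5480) = 2*I*√1370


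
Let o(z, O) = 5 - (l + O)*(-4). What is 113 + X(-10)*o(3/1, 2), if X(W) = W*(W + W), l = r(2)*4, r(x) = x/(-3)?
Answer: 1739/3 ≈ 579.67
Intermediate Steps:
r(x) = -x/3 (r(x) = x*(-⅓) = -x/3)
l = -8/3 (l = -⅓*2*4 = -⅔*4 = -8/3 ≈ -2.6667)
X(W) = 2*W² (X(W) = W*(2*W) = 2*W²)
o(z, O) = -17/3 + 4*O (o(z, O) = 5 - (-8/3 + O)*(-4) = 5 - (32/3 - 4*O) = 5 + (-32/3 + 4*O) = -17/3 + 4*O)
113 + X(-10)*o(3/1, 2) = 113 + (2*(-10)²)*(-17/3 + 4*2) = 113 + (2*100)*(-17/3 + 8) = 113 + 200*(7/3) = 113 + 1400/3 = 1739/3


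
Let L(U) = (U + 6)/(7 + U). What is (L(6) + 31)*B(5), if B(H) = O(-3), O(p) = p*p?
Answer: 3735/13 ≈ 287.31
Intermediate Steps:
O(p) = p²
B(H) = 9 (B(H) = (-3)² = 9)
L(U) = (6 + U)/(7 + U)
(L(6) + 31)*B(5) = ((6 + 6)/(7 + 6) + 31)*9 = (12/13 + 31)*9 = (415/13)*9 = 3735/13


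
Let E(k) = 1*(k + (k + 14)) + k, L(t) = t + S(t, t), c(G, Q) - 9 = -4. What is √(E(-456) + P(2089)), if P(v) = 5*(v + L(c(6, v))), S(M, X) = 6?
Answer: √9146 ≈ 95.635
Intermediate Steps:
c(G, Q) = 5 (c(G, Q) = 9 - 4 = 5)
L(t) = 6 + t (L(t) = t + 6 = 6 + t)
E(k) = 14 + 3*k (E(k) = 1*(k + (14 + k)) + k = 1*(14 + 2*k) + k = (14 + 2*k) + k = 14 + 3*k)
P(v) = 55 + 5*v (P(v) = 5*(v + (6 + 5)) = 5*(v + 11) = 5*(11 + v) = 55 + 5*v)
√(E(-456) + P(2089)) = √((14 + 3*(-456)) + (55 + 5*2089)) = √((14 - 1368) + (55 + 10445)) = √(-1354 + 10500) = √9146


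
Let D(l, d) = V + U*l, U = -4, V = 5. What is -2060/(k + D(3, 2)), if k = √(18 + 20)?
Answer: 14420/11 + 2060*√38/11 ≈ 2465.3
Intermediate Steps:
D(l, d) = 5 - 4*l
k = √38 ≈ 6.1644
-2060/(k + D(3, 2)) = -2060/(√38 + (5 - 4*3)) = -2060/(√38 + (5 - 12)) = -2060/(√38 - 7) = -2060/(-7 + √38)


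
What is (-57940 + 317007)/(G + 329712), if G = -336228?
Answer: -259067/6516 ≈ -39.759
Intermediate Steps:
(-57940 + 317007)/(G + 329712) = (-57940 + 317007)/(-336228 + 329712) = 259067/(-6516) = 259067*(-1/6516) = -259067/6516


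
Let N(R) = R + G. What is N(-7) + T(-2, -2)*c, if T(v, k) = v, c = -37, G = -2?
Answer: 65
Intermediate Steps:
N(R) = -2 + R (N(R) = R - 2 = -2 + R)
N(-7) + T(-2, -2)*c = (-2 - 7) - 2*(-37) = -9 + 74 = 65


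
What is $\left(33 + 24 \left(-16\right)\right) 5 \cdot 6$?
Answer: $-10530$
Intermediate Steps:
$\left(33 + 24 \left(-16\right)\right) 5 \cdot 6 = \left(33 - 384\right) 30 = \left(-351\right) 30 = -10530$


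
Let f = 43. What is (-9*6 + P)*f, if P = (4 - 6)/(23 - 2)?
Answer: -48848/21 ≈ -2326.1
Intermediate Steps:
P = -2/21 ≈ -0.095238
(-9*6 + P)*f = (-9*6 - 2/21)*43 = (-54 - 2/21)*43 = -1136/21*43 = -48848/21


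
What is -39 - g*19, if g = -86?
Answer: 1595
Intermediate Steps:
-39 - g*19 = -39 - 1*(-86)*19 = -39 + 86*19 = -39 + 1634 = 1595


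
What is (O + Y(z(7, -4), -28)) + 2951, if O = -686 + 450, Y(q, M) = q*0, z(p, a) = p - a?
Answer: 2715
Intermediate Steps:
Y(q, M) = 0
O = -236
(O + Y(z(7, -4), -28)) + 2951 = (-236 + 0) + 2951 = -236 + 2951 = 2715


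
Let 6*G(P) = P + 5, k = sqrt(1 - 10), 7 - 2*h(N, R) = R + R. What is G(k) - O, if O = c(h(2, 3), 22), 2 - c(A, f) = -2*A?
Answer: -13/6 + I/2 ≈ -2.1667 + 0.5*I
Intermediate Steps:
h(N, R) = 7/2 - R (h(N, R) = 7/2 - (R + R)/2 = 7/2 - R)
c(A, f) = 2 + 2*A (c(A, f) = 2 - (-2)*A = 2 + 2*A)
O = 3 (O = 2 + 2*(7/2 - 1*3) = 2 + 2*(7/2 - 3) = 2 + 2*(1/2) = 2 + 1 = 3)
k = 3*I (k = sqrt(-9) = 3*I ≈ 3.0*I)
G(P) = 5/6 + P/6 (G(P) = (P + 5)/6 = (5 + P)/6 = 5/6 + P/6)
G(k) - O = (5/6 + (3*I)/6) - 1*3 = (5/6 + I/2) - 3 = -13/6 + I/2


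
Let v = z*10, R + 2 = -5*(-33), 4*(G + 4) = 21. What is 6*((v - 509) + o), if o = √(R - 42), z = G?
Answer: -2913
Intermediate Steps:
G = 5/4 (G = -4 + (¼)*21 = -4 + 21/4 = 5/4 ≈ 1.2500)
R = 163 (R = -2 - 5*(-33) = -2 + 165 = 163)
z = 5/4 ≈ 1.2500
v = 25/2 (v = (5/4)*10 = 25/2 ≈ 12.500)
o = 11 (o = √(163 - 42) = √121 = 11)
6*((v - 509) + o) = 6*((25/2 - 509) + 11) = 6*(-993/2 + 11) = 6*(-971/2) = -2913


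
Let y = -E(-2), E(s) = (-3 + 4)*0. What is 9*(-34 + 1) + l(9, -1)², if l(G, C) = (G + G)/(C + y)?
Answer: 27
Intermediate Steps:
E(s) = 0 (E(s) = 1*0 = 0)
y = 0 (y = -1*0 = 0)
l(G, C) = 2*G/C (l(G, C) = (G + G)/(C + 0) = (2*G)/C = 2*G/C)
9*(-34 + 1) + l(9, -1)² = 9*(-34 + 1) + (2*9/(-1))² = 9*(-33) + (2*9*(-1))² = -297 + (-18)² = -297 + 324 = 27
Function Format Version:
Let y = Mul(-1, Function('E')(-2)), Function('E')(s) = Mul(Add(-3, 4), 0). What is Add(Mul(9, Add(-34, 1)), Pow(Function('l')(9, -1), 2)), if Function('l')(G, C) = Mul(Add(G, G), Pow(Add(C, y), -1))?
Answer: 27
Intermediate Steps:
Function('E')(s) = 0 (Function('E')(s) = Mul(1, 0) = 0)
y = 0 (y = Mul(-1, 0) = 0)
Function('l')(G, C) = Mul(2, G, Pow(C, -1)) (Function('l')(G, C) = Mul(Add(G, G), Pow(Add(C, 0), -1)) = Mul(Mul(2, G), Pow(C, -1)) = Mul(2, G, Pow(C, -1)))
Add(Mul(9, Add(-34, 1)), Pow(Function('l')(9, -1), 2)) = Add(Mul(9, Add(-34, 1)), Pow(Mul(2, 9, Pow(-1, -1)), 2)) = Add(Mul(9, -33), Pow(Mul(2, 9, -1), 2)) = Add(-297, Pow(-18, 2)) = Add(-297, 324) = 27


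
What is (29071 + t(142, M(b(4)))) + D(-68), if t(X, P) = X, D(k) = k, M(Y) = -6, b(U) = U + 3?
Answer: 29145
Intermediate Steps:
b(U) = 3 + U
(29071 + t(142, M(b(4)))) + D(-68) = (29071 + 142) - 68 = 29213 - 68 = 29145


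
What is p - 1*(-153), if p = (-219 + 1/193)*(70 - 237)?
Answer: 7087951/193 ≈ 36725.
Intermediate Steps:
p = 7058422/193 (p = (-219 + 1/193)*(-167) = -42266/193*(-167) = 7058422/193 ≈ 36572.)
p - 1*(-153) = 7058422/193 - 1*(-153) = 7058422/193 + 153 = 7087951/193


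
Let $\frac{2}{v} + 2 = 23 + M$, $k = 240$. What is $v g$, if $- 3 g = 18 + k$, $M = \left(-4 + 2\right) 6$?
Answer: $- \frac{172}{9} \approx -19.111$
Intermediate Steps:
$M = -12$ ($M = \left(-2\right) 6 = -12$)
$g = -86$ ($g = - \frac{18 + 240}{3} = \left(- \frac{1}{3}\right) 258 = -86$)
$v = \frac{2}{9}$ ($v = \frac{2}{-2 + \left(23 - 12\right)} = \frac{2}{-2 + 11} = \frac{2}{9} \approx 0.22222$)
$v g = \frac{2}{9} \left(-86\right) = - \frac{172}{9}$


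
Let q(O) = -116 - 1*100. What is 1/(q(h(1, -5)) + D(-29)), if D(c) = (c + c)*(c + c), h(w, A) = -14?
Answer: 1/3148 ≈ 0.00031766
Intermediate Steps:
D(c) = 4*c² (D(c) = (2*c)*(2*c) = 4*c²)
q(O) = -216 (q(O) = -116 - 100 = -216)
1/(q(h(1, -5)) + D(-29)) = 1/(-216 + 4*(-29)²) = 1/(-216 + 4*841) = 1/(-216 + 3364) = 1/3148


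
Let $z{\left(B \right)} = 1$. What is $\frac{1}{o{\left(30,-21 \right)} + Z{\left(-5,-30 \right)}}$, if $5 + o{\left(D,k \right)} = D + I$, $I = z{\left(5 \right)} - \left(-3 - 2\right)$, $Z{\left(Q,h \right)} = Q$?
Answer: $\frac{1}{26} \approx 0.038462$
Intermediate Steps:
$I = 6$ ($I = 1 - \left(-3 - 2\right) = 1 - -5 = 1 + 5 = 6$)
$o{\left(D,k \right)} = 1 + D$ ($o{\left(D,k \right)} = -5 + \left(D + 6\right) = -5 + \left(6 + D\right) = 1 + D$)
$\frac{1}{o{\left(30,-21 \right)} + Z{\left(-5,-30 \right)}} = \frac{1}{\left(1 + 30\right) - 5} = \frac{1}{31 - 5} = \frac{1}{26}$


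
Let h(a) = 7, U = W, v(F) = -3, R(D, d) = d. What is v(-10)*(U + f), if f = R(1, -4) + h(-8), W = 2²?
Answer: -21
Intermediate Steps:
W = 4
U = 4
f = 3 (f = -4 + 7 = 3)
v(-10)*(U + f) = -3*(4 + 3) = -3*7 = -21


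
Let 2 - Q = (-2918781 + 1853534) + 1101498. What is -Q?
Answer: 36249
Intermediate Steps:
Q = -36249 (Q = 2 - ((-2918781 + 1853534) + 1101498) = 2 - (-1065247 + 1101498) = 2 - 1*36251 = 2 - 36251 = -36249)
-Q = -1*(-36249) = 36249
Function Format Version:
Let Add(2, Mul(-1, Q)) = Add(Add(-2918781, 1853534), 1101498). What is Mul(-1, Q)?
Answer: 36249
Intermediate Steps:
Q = -36249 (Q = Add(2, Mul(-1, Add(Add(-2918781, 1853534), 1101498))) = Add(2, Mul(-1, Add(-1065247, 1101498))) = Add(2, Mul(-1, 36251)) = Add(2, -36251) = -36249)
Mul(-1, Q) = Mul(-1, -36249) = 36249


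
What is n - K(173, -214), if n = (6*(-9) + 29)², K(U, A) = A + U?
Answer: 666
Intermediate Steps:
n = 625 (n = (-54 + 29)² = (-25)² = 625)
n - K(173, -214) = 625 - (-214 + 173) = 625 - 1*(-41) = 625 + 41 = 666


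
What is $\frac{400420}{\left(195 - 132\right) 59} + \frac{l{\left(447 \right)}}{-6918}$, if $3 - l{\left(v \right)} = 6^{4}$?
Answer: $\frac{924970547}{8571402} \approx 107.91$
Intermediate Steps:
$l{\left(v \right)} = -1293$ ($l{\left(v \right)} = 3 - 6^{4} = 3 - 1296 = -1293$)
$\frac{400420}{\left(195 - 132\right) 59} + \frac{l{\left(447 \right)}}{-6918} = \frac{400420}{\left(195 - 132\right) 59} - \frac{1293}{-6918} = \frac{400420}{63 \cdot 59} - - \frac{431}{2306} = \frac{400420}{3717} + \frac{431}{2306} = \frac{924970547}{8571402}$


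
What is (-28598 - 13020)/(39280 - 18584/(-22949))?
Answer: -477545741/450727652 ≈ -1.0595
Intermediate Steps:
(-28598 - 13020)/(39280 - 18584/(-22949)) = -41618/(39280 - 18584*(-1/22949)) = -41618/(39280 + 18584/22949) = -41618/901455304/22949 = -41618*22949/901455304 = -477545741/450727652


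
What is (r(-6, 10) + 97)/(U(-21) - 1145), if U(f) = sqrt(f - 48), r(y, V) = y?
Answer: -104195/1311094 - 91*I*sqrt(69)/1311094 ≈ -0.079472 - 0.00057654*I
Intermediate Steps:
U(f) = sqrt(-48 + f)
(r(-6, 10) + 97)/(U(-21) - 1145) = (-6 + 97)/(sqrt(-48 - 21) - 1145) = 91/(sqrt(-69) - 1145) = 91/(I*sqrt(69) - 1145) = 91/(-1145 + I*sqrt(69))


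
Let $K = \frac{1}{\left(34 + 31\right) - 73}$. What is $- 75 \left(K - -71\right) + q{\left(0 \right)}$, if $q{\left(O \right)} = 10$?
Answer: $- \frac{42445}{8} \approx -5305.6$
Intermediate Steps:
$K = - \frac{1}{8}$ ($K = \frac{1}{65 - 73} = \frac{1}{-8} = - \frac{1}{8} \approx -0.125$)
$- 75 \left(K - -71\right) + q{\left(0 \right)} = - 75 \left(- \frac{1}{8} - -71\right) + 10 = - 75 \left(- \frac{1}{8} + 71\right) + 10 = \left(-75\right) \frac{567}{8} + 10 = - \frac{42525}{8} + 10 = - \frac{42445}{8}$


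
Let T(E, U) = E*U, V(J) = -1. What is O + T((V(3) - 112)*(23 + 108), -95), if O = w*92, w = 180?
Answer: 1422845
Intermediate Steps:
O = 16560 (O = 180*92 = 16560)
O + T((V(3) - 112)*(23 + 108), -95) = 16560 + ((-1 - 112)*(23 + 108))*(-95) = 16560 - 113*131*(-95) = 16560 - 14803*(-95) = 16560 + 1406285 = 1422845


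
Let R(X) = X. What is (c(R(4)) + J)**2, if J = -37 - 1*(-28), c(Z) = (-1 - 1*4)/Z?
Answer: 1681/16 ≈ 105.06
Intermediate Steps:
c(Z) = -5/Z (c(Z) = (-1 - 4)/Z = -5/Z)
J = -9 (J = -37 + 28 = -9)
(c(R(4)) + J)**2 = (-5/4 - 9)**2 = (-41/4)**2 = 1681/16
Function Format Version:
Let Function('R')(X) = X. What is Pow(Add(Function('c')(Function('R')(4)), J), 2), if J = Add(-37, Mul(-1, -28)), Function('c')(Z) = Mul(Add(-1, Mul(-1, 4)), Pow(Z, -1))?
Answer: Rational(1681, 16) ≈ 105.06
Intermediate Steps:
Function('c')(Z) = Mul(-5, Pow(Z, -1)) (Function('c')(Z) = Mul(Add(-1, -4), Pow(Z, -1)) = Mul(-5, Pow(Z, -1)))
J = -9 (J = Add(-37, 28) = -9)
Pow(Add(Function('c')(Function('R')(4)), J), 2) = Pow(Add(Mul(-5, Pow(4, -1)), -9), 2) = Pow(Add(Mul(-5, Rational(1, 4)), -9), 2) = Pow(Add(Rational(-5, 4), -9), 2) = Pow(Rational(-41, 4), 2) = Rational(1681, 16)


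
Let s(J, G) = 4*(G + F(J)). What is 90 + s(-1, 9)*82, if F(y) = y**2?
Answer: 3370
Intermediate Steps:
s(J, G) = 4*G + 4*J**2 (s(J, G) = 4*(G + J**2) = 4*G + 4*J**2)
90 + s(-1, 9)*82 = 90 + (4*9 + 4*(-1)**2)*82 = 90 + (36 + 4*1)*82 = 90 + (36 + 4)*82 = 90 + 40*82 = 90 + 3280 = 3370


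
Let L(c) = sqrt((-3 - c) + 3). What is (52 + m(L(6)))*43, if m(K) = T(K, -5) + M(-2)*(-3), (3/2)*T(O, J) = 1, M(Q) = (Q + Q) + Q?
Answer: 9116/3 ≈ 3038.7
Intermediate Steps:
M(Q) = 3*Q (M(Q) = 2*Q + Q = 3*Q)
T(O, J) = 2/3 (T(O, J) = (2/3)*1 = 2/3)
L(c) = sqrt(-c)
m(K) = 56/3 (m(K) = 2/3 + (3*(-2))*(-3) = 2/3 - 6*(-3) = 2/3 + 18 = 56/3)
(52 + m(L(6)))*43 = (52 + 56/3)*43 = (212/3)*43 = 9116/3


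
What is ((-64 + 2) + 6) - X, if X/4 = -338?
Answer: 1296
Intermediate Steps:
X = -1352 (X = 4*(-338) = -1352)
((-64 + 2) + 6) - X = ((-64 + 2) + 6) - 1*(-1352) = (-62 + 6) + 1352 = -56 + 1352 = 1296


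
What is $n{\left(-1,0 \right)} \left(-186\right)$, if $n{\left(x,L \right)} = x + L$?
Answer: $186$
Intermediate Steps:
$n{\left(x,L \right)} = L + x$
$n{\left(-1,0 \right)} \left(-186\right) = \left(0 - 1\right) \left(-186\right) = \left(-1\right) \left(-186\right) = 186$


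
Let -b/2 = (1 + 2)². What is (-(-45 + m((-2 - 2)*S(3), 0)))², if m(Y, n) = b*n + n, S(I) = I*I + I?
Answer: 2025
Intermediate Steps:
S(I) = I + I² (S(I) = I² + I = I + I²)
b = -18 (b = -2*(1 + 2)² = -2*3² = -2*9 = -18)
m(Y, n) = -17*n (m(Y, n) = -18*n + n = -17*n)
(-(-45 + m((-2 - 2)*S(3), 0)))² = (-(-45 - 17*0))² = (-(-45 + 0))² = (-1*(-45))² = 45² = 2025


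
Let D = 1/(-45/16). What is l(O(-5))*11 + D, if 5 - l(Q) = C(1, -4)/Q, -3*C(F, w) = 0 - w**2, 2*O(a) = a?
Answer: 703/9 ≈ 78.111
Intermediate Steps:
O(a) = a/2
D = -16/45 (D = 1/(-45*1/16) = 1/(-45/16) = -16/45 ≈ -0.35556)
C(F, w) = w**2/3 (C(F, w) = -(0 - w**2)/3 = -(-1)*w**2/3 = w**2/3)
l(Q) = 5 - 16/(3*Q) (l(Q) = 5 - (1/3)*(-4)**2/Q = 5 - (1/3)*16/Q = 5 - 16/(3*Q))
l(O(-5))*11 + D = (5 - 16/(3*((1/2)*(-5))))*11 - 16/45 = (5 - 16/(3*(-5/2)))*11 - 16/45 = (5 - 16/3*(-2/5))*11 - 16/45 = (5 + 32/15)*11 - 16/45 = (107/15)*11 - 16/45 = 1177/15 - 16/45 = 703/9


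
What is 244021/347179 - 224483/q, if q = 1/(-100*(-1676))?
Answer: -13062037307149179/347179 ≈ -3.7623e+10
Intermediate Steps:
q = 1/167600 ≈ 5.9666e-6
244021/347179 - 224483/q = 244021/347179 - 224483/1/167600 = 244021*(1/347179) - 224483*167600 = 244021/347179 - 37623350800 = -13062037307149179/347179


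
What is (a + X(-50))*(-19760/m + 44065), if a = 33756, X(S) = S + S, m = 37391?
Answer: 55452118828680/37391 ≈ 1.4830e+9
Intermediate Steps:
X(S) = 2*S
(a + X(-50))*(-19760/m + 44065) = (33756 + 2*(-50))*(-19760/37391 + 44065) = (33756 - 100)*(-19760*1/37391 + 44065) = 33656*(-19760/37391 + 44065) = 33656*(1647614655/37391) = 55452118828680/37391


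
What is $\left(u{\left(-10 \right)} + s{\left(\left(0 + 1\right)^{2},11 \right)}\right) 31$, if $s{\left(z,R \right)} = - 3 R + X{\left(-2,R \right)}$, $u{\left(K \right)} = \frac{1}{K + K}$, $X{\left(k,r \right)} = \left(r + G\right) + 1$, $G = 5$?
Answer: $- \frac{9951}{20} \approx -497.55$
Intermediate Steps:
$X{\left(k,r \right)} = 6 + r$ ($X{\left(k,r \right)} = \left(r + 5\right) + 1 = \left(5 + r\right) + 1 = 6 + r$)
$u{\left(K \right)} = \frac{1}{2 K}$
$s{\left(z,R \right)} = 6 - 2 R$ ($s{\left(z,R \right)} = - 3 R + \left(6 + R\right) = 6 - 2 R$)
$\left(u{\left(-10 \right)} + s{\left(\left(0 + 1\right)^{2},11 \right)}\right) 31 = \left(\frac{1}{2 \left(-10\right)} + \left(6 - 22\right)\right) 31 = \left(\frac{1}{2} \left(- \frac{1}{10}\right) + \left(6 - 22\right)\right) 31 = \left(- \frac{1}{20} - 16\right) 31 = \left(- \frac{321}{20}\right) 31 = - \frac{9951}{20}$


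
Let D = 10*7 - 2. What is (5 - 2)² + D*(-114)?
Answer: -7743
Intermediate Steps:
D = 68 (D = 70 - 2 = 68)
(5 - 2)² + D*(-114) = (5 - 2)² + 68*(-114) = 3² - 7752 = 9 - 7752 = -7743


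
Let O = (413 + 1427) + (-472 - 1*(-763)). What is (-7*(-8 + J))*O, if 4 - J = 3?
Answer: 104419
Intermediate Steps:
O = 2131 (O = 1840 + (-472 + 763) = 1840 + 291 = 2131)
J = 1 (J = 4 - 1*3 = 4 - 3 = 1)
(-7*(-8 + J))*O = -7*(-8 + 1)*2131 = -7*(-7)*2131 = 49*2131 = 104419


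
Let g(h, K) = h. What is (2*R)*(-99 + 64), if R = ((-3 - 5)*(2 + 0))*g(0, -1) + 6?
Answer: -420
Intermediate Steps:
R = 6 (R = ((-3 - 5)*(2 + 0))*0 + 6 = -8*2*0 + 6 = -16*0 + 6 = 0 + 6 = 6)
(2*R)*(-99 + 64) = (2*6)*(-99 + 64) = 12*(-35) = -420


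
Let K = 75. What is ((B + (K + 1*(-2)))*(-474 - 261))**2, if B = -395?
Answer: 56012688900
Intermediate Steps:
((B + (K + 1*(-2)))*(-474 - 261))**2 = ((-395 + (75 + 1*(-2)))*(-474 - 261))**2 = ((-395 + (75 - 2))*(-735))**2 = ((-395 + 73)*(-735))**2 = (-322*(-735))**2 = 236670**2 = 56012688900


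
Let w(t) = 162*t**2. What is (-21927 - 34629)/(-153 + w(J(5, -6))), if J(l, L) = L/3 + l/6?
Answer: -12568/15 ≈ -837.87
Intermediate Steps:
J(l, L) = L/3 + l/6 (J(l, L) = L*(1/3) + l*(1/6) = L/3 + l/6)
(-21927 - 34629)/(-153 + w(J(5, -6))) = (-21927 - 34629)/(-153 + 162*((1/3)*(-6) + (1/6)*5)**2) = -56556/(-153 + 162*(-2 + 5/6)**2) = -56556/(-153 + 162*(-7/6)**2) = -56556/(-153 + 162*(49/36)) = -56556/(-153 + 441/2) = -56556/135/2 = -56556*2/135 = -12568/15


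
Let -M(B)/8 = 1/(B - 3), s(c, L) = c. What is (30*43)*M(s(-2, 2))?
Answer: 2064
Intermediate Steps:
M(B) = -8/(-3 + B) (M(B) = -8/(B - 3) = -8/(-3 + B))
(30*43)*M(s(-2, 2)) = (30*43)*(-8/(-3 - 2)) = 1290*(-8/(-5)) = 1290*(-8*(-⅕)) = 1290*(8/5) = 2064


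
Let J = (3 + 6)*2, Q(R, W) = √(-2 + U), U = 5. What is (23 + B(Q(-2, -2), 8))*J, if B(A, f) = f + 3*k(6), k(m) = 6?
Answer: 882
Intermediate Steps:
Q(R, W) = √3 (Q(R, W) = √(-2 + 5) = √3)
B(A, f) = 18 + f (B(A, f) = f + 3*6 = f + 18 = 18 + f)
J = 18 (J = 9*2 = 18)
(23 + B(Q(-2, -2), 8))*J = (23 + (18 + 8))*18 = (23 + 26)*18 = 49*18 = 882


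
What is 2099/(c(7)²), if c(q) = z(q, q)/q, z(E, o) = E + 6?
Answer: 102851/169 ≈ 608.59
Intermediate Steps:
z(E, o) = 6 + E
c(q) = (6 + q)/q
2099/(c(7)²) = 2099/(((6 + 7)/7)²) = 2099/(((⅐)*13)²) = 2099/((13/7)²) = 2099/(169/49) = 2099*(49/169) = 102851/169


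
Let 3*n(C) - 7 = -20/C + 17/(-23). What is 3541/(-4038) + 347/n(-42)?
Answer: 504699025/3284913 ≈ 153.64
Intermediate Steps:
n(C) = 48/23 - 20/(3*C) (n(C) = 7/3 + (-20/C + 17/(-23))/3 = 7/3 + (-20/C + 17*(-1/23))/3 = 7/3 + (-20/C - 17/23)/3 = 7/3 + (-17/23 - 20/C)/3 = 7/3 + (-17/69 - 20/(3*C)) = 48/23 - 20/(3*C))
3541/(-4038) + 347/n(-42) = 3541/(-4038) + 347/(((4/69)*(-115 + 36*(-42))/(-42))) = 3541*(-1/4038) + 347/(((4/69)*(-1/42)*(-115 - 1512))) = -3541/4038 + 347/(((4/69)*(-1/42)*(-1627))) = -3541/4038 + 347/(3254/1449) = -3541/4038 + 347*(1449/3254) = -3541/4038 + 502803/3254 = 504699025/3284913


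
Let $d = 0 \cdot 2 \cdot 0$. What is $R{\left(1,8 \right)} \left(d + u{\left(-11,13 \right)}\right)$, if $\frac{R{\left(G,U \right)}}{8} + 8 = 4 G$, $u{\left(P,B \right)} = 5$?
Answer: $-160$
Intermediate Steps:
$R{\left(G,U \right)} = -64 + 32 G$ ($R{\left(G,U \right)} = -64 + 8 \cdot 4 G = -64 + 32 G$)
$d = 0$ ($d = 0 \cdot 0 = 0$)
$R{\left(1,8 \right)} \left(d + u{\left(-11,13 \right)}\right) = \left(-64 + 32 \cdot 1\right) \left(0 + 5\right) = \left(-64 + 32\right) 5 = \left(-32\right) 5 = -160$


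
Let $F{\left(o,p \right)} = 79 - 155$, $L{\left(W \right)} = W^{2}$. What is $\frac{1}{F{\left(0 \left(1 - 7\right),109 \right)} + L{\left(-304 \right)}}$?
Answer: $\frac{1}{92340} \approx 1.083 \cdot 10^{-5}$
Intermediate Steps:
$F{\left(o,p \right)} = -76$
$\frac{1}{F{\left(0 \left(1 - 7\right),109 \right)} + L{\left(-304 \right)}} = \frac{1}{-76 + \left(-304\right)^{2}} = \frac{1}{-76 + 92416} = \frac{1}{92340}$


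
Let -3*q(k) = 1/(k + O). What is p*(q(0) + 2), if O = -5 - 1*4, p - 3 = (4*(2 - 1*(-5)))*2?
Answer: 3245/27 ≈ 120.19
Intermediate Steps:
p = 59 (p = 3 + (4*(2 - 1*(-5)))*2 = 3 + (4*(2 + 5))*2 = 3 + (4*7)*2 = 3 + 28*2 = 3 + 56 = 59)
O = -9 (O = -5 - 4 = -9)
q(k) = -1/(3*(-9 + k)) (q(k) = -1/(3*(k - 9)) = -1/(3*(-9 + k)))
p*(q(0) + 2) = 59*(-1/(-27 + 3*0) + 2) = 59*(-1/(-27 + 0) + 2) = 59*(-1/(-27) + 2) = 59*(-1*(-1/27) + 2) = 59*(1/27 + 2) = 59*(55/27) = 3245/27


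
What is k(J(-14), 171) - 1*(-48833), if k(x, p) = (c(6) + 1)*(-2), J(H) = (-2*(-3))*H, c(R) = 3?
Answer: 48825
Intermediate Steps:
J(H) = 6*H
k(x, p) = -8 (k(x, p) = (3 + 1)*(-2) = 4*(-2) = -8)
k(J(-14), 171) - 1*(-48833) = -8 - 1*(-48833) = -8 + 48833 = 48825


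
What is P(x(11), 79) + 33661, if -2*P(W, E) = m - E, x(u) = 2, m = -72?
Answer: 67473/2 ≈ 33737.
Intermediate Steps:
P(W, E) = 36 + E/2 (P(W, E) = -(-72 - E)/2 = 36 + E/2)
P(x(11), 79) + 33661 = (36 + (½)*79) + 33661 = (36 + 79/2) + 33661 = 151/2 + 33661 = 67473/2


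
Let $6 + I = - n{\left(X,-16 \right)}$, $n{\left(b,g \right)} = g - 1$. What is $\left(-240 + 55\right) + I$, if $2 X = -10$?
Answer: $-174$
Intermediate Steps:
$X = -5$ ($X = \frac{1}{2} \left(-10\right) = -5$)
$n{\left(b,g \right)} = -1 + g$ ($n{\left(b,g \right)} = g - 1 = -1 + g$)
$I = 11$ ($I = -6 - \left(-1 - 16\right) = -6 - -17 = -6 + 17 = 11$)
$\left(-240 + 55\right) + I = \left(-240 + 55\right) + 11 = -185 + 11 = -174$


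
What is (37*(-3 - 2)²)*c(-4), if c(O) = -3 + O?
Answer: -6475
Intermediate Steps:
(37*(-3 - 2)²)*c(-4) = (37*(-3 - 2)²)*(-3 - 4) = (37*(-5)²)*(-7) = (37*25)*(-7) = 925*(-7) = -6475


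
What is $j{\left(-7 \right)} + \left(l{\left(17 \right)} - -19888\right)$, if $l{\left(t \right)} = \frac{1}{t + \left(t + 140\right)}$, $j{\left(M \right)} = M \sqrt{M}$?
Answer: $\frac{3460513}{174} - 7 i \sqrt{7} \approx 19888.0 - 18.52 i$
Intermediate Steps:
$j{\left(M \right)} = M^{\frac{3}{2}}$
$l{\left(t \right)} = \frac{1}{140 + 2 t}$ ($l{\left(t \right)} = \frac{1}{t + \left(140 + t\right)} = \frac{1}{140 + 2 t}$)
$j{\left(-7 \right)} + \left(l{\left(17 \right)} - -19888\right) = \left(-7\right)^{\frac{3}{2}} + \left(\frac{1}{2 \left(70 + 17\right)} - -19888\right) = - 7 i \sqrt{7} + \left(\frac{1}{2 \cdot 87} + 19888\right) = - 7 i \sqrt{7} + \left(\frac{1}{2} \cdot \frac{1}{87} + 19888\right) = - 7 i \sqrt{7} + \left(\frac{1}{174} + 19888\right) = - 7 i \sqrt{7} + \frac{3460513}{174} = \frac{3460513}{174} - 7 i \sqrt{7}$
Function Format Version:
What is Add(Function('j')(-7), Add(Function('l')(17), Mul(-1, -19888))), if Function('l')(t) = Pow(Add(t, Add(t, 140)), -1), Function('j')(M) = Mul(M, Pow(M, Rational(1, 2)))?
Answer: Add(Rational(3460513, 174), Mul(-7, I, Pow(7, Rational(1, 2)))) ≈ Add(19888., Mul(-18.520, I))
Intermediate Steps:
Function('j')(M) = Pow(M, Rational(3, 2))
Function('l')(t) = Pow(Add(140, Mul(2, t)), -1) (Function('l')(t) = Pow(Add(t, Add(140, t)), -1) = Pow(Add(140, Mul(2, t)), -1))
Add(Function('j')(-7), Add(Function('l')(17), Mul(-1, -19888))) = Add(Pow(-7, Rational(3, 2)), Add(Mul(Rational(1, 2), Pow(Add(70, 17), -1)), Mul(-1, -19888))) = Add(Mul(-7, I, Pow(7, Rational(1, 2))), Add(Mul(Rational(1, 2), Pow(87, -1)), 19888)) = Add(Mul(-7, I, Pow(7, Rational(1, 2))), Add(Mul(Rational(1, 2), Rational(1, 87)), 19888)) = Add(Mul(-7, I, Pow(7, Rational(1, 2))), Add(Rational(1, 174), 19888)) = Add(Mul(-7, I, Pow(7, Rational(1, 2))), Rational(3460513, 174)) = Add(Rational(3460513, 174), Mul(-7, I, Pow(7, Rational(1, 2))))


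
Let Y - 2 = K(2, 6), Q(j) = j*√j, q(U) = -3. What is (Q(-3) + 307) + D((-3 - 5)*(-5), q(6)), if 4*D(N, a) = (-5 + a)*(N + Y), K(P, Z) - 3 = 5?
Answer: 207 - 3*I*√3 ≈ 207.0 - 5.1962*I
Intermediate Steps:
Q(j) = j^(3/2)
K(P, Z) = 8 (K(P, Z) = 3 + 5 = 8)
Y = 10 (Y = 2 + 8 = 10)
D(N, a) = (-5 + a)*(10 + N)/4 (D(N, a) = ((-5 + a)*(N + 10))/4 = ((-5 + a)*(10 + N))/4 = (-5 + a)*(10 + N)/4)
(Q(-3) + 307) + D((-3 - 5)*(-5), q(6)) = ((-3)^(3/2) + 307) + (-25/2 - 5*(-3 - 5)*(-5)/4 + (5/2)*(-3) + (¼)*((-3 - 5)*(-5))*(-3)) = (-3*I*√3 + 307) + (-25/2 - (-10)*(-5) - 15/2 + (¼)*(-8*(-5))*(-3)) = (307 - 3*I*√3) + (-25/2 - 5/4*40 - 15/2 + (¼)*40*(-3)) = (307 - 3*I*√3) + (-25/2 - 50 - 15/2 - 30) = (307 - 3*I*√3) - 100 = 207 - 3*I*√3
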